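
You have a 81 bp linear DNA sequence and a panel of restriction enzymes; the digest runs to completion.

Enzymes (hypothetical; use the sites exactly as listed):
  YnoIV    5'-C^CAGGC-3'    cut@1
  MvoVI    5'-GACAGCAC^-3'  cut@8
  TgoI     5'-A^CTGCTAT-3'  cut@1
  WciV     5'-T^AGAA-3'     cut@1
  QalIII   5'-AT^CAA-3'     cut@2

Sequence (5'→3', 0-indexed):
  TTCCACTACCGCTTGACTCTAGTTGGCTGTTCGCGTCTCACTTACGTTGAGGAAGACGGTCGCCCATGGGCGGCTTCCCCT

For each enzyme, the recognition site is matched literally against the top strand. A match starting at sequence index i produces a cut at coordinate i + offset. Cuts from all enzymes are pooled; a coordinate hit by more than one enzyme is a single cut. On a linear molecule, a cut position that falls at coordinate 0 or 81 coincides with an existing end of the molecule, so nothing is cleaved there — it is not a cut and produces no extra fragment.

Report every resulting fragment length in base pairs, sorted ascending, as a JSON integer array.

Scan for sites:
  YnoIV (CCAGGC, off=1): no sites
  MvoVI (GACAGCAC, off=8): no sites
  TgoI (ACTGCTAT, off=1): no sites
  WciV (TAGAA, off=1): no sites
  QalIII (ATCAA, off=2): no sites

Pooled cuts: ∅

Fragment lengths:
  no cuts → one linear fragment of 81 bp

[81]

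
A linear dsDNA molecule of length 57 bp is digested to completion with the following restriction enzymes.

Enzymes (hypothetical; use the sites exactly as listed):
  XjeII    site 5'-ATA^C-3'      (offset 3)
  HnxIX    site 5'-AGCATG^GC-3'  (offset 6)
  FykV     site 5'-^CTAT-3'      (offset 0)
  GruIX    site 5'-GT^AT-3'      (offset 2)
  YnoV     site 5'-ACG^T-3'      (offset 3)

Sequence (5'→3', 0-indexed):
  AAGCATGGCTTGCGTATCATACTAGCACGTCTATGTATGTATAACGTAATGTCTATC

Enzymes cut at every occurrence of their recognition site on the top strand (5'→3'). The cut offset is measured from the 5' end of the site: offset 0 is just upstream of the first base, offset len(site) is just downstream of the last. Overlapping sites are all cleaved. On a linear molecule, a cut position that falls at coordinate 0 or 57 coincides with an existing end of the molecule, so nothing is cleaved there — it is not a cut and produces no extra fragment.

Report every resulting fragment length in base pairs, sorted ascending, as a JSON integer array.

[1,4,5,6,6,6,6,7,8,8]

Per-enzyme occurrences:
  XjeII ATAC/3: at [18] ⇒ [21]
  HnxIX AGCATGGC/6: at [1] ⇒ [7]
  FykV CTAT/0: at [30, 52] ⇒ [30, 52]
  GruIX GTAT/2: at [13, 34, 38] ⇒ [15, 36, 40]
  YnoV ACGT/3: at [26, 43] ⇒ [29, 46]

Pooled cuts: [7, 15, 21, 29, 30, 36, 40, 46, 52]

Fragment lengths:
  [0,7): 7 bp
  [7,15): 8 bp
  [15,21): 6 bp
  [21,29): 8 bp
  [29,30): 1 bp
  [30,36): 6 bp
  [36,40): 4 bp
  [40,46): 6 bp
  [46,52): 6 bp
  [52,57): 5 bp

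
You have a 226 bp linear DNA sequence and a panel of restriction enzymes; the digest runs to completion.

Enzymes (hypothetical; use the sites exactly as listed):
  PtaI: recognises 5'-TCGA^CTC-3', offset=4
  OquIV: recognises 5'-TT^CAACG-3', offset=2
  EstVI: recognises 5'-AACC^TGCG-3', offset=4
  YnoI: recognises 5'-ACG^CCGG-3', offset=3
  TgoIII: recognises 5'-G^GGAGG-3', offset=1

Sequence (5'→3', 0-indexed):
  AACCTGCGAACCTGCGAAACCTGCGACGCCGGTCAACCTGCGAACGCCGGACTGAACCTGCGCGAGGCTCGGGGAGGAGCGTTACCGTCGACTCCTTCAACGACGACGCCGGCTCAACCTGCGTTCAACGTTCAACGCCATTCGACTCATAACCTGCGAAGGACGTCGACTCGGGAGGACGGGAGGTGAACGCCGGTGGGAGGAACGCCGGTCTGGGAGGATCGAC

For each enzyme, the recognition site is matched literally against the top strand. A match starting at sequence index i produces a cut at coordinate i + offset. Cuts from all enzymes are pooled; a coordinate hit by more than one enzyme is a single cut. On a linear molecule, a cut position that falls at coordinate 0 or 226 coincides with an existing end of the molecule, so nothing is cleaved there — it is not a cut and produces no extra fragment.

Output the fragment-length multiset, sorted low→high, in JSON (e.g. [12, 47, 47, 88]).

Per-enzyme occurrences:
  PtaI (TCGACTC, off=4): starts [87, 141, 165] → cuts [91, 145, 169]
  OquIV (TTCAACG, off=2): starts [95, 123, 130] → cuts [97, 125, 132]
  EstVI (AACCTGCG, off=4): starts [0, 8, 17, 34, 54, 115, 150] → cuts [4, 12, 21, 38, 58, 119, 154]
  YnoI (ACGCCGG, off=3): starts [25, 43, 105, 189, 204] → cuts [28, 46, 108, 192, 207]
  TgoIII (GGGAGG, off=1): starts [71, 172, 180, 197, 214] → cuts [72, 173, 181, 198, 215]

All cut coordinates (distinct, sorted): [4, 12, 21, 28, 38, 46, 58, 72, 91, 97, 108, 119, 125, 132, 145, 154, 169, 173, 181, 192, 198, 207, 215]

Fragments:
  [0,4): 4 bp
  [4,12): 8 bp
  [12,21): 9 bp
  [21,28): 7 bp
  [28,38): 10 bp
  [38,46): 8 bp
  [46,58): 12 bp
  [58,72): 14 bp
  [72,91): 19 bp
  [91,97): 6 bp
  [97,108): 11 bp
  [108,119): 11 bp
  [119,125): 6 bp
  [125,132): 7 bp
  [132,145): 13 bp
  [145,154): 9 bp
  [154,169): 15 bp
  [169,173): 4 bp
  [173,181): 8 bp
  [181,192): 11 bp
  [192,198): 6 bp
  [198,207): 9 bp
  [207,215): 8 bp
  [215,226): 11 bp

[4,4,6,6,6,7,7,8,8,8,8,9,9,9,10,11,11,11,11,12,13,14,15,19]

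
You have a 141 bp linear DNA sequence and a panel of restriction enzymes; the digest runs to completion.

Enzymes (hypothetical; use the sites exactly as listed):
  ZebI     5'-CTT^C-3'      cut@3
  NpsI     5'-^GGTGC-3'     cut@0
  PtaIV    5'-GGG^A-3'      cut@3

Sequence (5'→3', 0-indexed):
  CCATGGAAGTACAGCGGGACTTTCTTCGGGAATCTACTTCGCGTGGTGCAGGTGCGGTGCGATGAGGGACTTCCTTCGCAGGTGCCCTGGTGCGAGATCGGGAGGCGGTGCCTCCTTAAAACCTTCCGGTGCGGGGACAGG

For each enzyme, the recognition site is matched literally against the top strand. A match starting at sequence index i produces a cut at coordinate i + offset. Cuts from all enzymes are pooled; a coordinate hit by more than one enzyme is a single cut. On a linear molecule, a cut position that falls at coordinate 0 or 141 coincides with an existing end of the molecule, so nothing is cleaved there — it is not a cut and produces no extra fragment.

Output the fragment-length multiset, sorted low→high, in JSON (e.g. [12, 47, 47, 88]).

Site scan:
  ZebI CTTC/3: at [23, 36, 69, 73, 122] ⇒ [26, 39, 72, 76, 125]
  NpsI GGTGC/0: at [44, 50, 55, 80, 88, 106, 127] ⇒ [44, 50, 55, 80, 88, 106, 127]
  PtaIV GGGA/3: at [15, 27, 65, 99, 133] ⇒ [18, 30, 68, 102, 136]

Pooled cuts: [18, 26, 30, 39, 44, 50, 55, 68, 72, 76, 80, 88, 102, 106, 125, 127, 136]

Fragment lengths:
  [0,18): 18 bp
  [18,26): 8 bp
  [26,30): 4 bp
  [30,39): 9 bp
  [39,44): 5 bp
  [44,50): 6 bp
  [50,55): 5 bp
  [55,68): 13 bp
  [68,72): 4 bp
  [72,76): 4 bp
  [76,80): 4 bp
  [80,88): 8 bp
  [88,102): 14 bp
  [102,106): 4 bp
  [106,125): 19 bp
  [125,127): 2 bp
  [127,136): 9 bp
  [136,141): 5 bp

[2,4,4,4,4,4,5,5,5,6,8,8,9,9,13,14,18,19]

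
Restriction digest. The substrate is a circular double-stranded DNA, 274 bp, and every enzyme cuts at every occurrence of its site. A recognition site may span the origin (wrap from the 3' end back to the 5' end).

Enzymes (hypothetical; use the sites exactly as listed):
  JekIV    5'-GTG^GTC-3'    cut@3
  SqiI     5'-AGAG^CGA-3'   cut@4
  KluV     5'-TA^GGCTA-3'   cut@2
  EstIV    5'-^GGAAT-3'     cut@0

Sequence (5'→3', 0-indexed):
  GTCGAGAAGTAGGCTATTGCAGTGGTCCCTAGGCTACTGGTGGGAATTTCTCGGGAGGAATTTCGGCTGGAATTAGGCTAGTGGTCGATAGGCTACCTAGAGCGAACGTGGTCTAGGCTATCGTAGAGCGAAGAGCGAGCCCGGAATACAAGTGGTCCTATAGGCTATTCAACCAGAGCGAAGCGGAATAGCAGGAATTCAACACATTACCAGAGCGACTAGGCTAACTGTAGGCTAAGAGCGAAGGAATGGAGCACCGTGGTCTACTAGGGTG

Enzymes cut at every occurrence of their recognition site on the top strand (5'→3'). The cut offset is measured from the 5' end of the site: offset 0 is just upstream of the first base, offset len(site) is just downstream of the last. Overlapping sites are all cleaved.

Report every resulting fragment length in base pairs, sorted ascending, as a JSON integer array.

[4,5,6,6,7,7,7,7,7,8,8,8,9,9,11,11,11,12,12,12,13,13,13,14,16,16,22]

Per-enzyme occurrences:
  JekIV GTGGTC/3: at [21, 80, 107, 151, 258, 271] ⇒ [0, 24, 83, 110, 154, 261]
  SqiI AGAGCGA/4: at [98, 124, 131, 174, 211, 237] ⇒ [102, 128, 135, 178, 215, 241]
  KluV TAGGCTA/2: at [9, 29, 73, 88, 113, 160, 219, 230] ⇒ [11, 31, 75, 90, 115, 162, 221, 232]
  EstIV GGAAT/0: at [42, 56, 68, 142, 184, 193, 245] ⇒ [42, 56, 68, 142, 184, 193, 245]

Pooled cuts: [0, 11, 24, 31, 42, 56, 68, 75, 83, 90, 102, 110, 115, 128, 135, 142, 154, 162, 178, 184, 193, 215, 221, 232, 241, 245, 261]

Fragments:
  0→11: 11 bp
  11→24: 13 bp
  24→31: 7 bp
  31→42: 11 bp
  42→56: 14 bp
  56→68: 12 bp
  68→75: 7 bp
  75→83: 8 bp
  83→90: 7 bp
  90→102: 12 bp
  102→110: 8 bp
  110→115: 5 bp
  115→128: 13 bp
  128→135: 7 bp
  135→142: 7 bp
  142→154: 12 bp
  154→162: 8 bp
  162→178: 16 bp
  178→184: 6 bp
  184→193: 9 bp
  193→215: 22 bp
  215→221: 6 bp
  221→232: 11 bp
  232→241: 9 bp
  241→245: 4 bp
  245→261: 16 bp
  261→0 (wrap): 274-261+0 = 13 bp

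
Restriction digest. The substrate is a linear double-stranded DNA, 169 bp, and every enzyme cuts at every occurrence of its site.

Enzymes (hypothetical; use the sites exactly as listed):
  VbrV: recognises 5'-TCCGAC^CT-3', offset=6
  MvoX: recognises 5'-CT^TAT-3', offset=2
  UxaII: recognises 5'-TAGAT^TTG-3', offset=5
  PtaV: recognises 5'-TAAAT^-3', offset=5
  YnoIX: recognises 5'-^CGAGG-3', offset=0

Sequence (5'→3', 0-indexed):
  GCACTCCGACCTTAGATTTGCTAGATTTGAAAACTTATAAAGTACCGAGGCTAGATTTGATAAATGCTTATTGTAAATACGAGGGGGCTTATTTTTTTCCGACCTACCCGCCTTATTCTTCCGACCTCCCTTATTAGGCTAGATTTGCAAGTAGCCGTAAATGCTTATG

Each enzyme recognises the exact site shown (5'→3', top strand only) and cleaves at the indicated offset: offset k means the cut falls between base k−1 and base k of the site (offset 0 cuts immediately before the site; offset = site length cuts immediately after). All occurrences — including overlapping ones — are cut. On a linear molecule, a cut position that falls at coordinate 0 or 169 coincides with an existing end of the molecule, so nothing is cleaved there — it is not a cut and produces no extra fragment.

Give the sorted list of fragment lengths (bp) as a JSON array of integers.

[1,3,3,4,6,7,9,9,9,10,10,10,10,10,11,12,13,14,18]

Per-enzyme occurrences:
  VbrV (TCCGACCT, off=6): starts [4, 97, 119] → cuts [10, 103, 125]
  MvoX (CTTAT, off=2): starts [33, 66, 87, 111, 129, 163] → cuts [35, 68, 89, 113, 131, 165]
  UxaII (TAGATTTG, off=5): starts [12, 21, 51, 139] → cuts [17, 26, 56, 144]
  PtaV (TAAAT, off=5): starts [60, 73, 157] → cuts [65, 78, 162]
  YnoIX (CGAGG, off=0): starts [45, 79] → cuts [45, 79]

Pooled cuts: [10, 17, 26, 35, 45, 56, 65, 68, 78, 79, 89, 103, 113, 125, 131, 144, 162, 165]

Fragments:
  [0,10): 10 bp
  [10,17): 7 bp
  [17,26): 9 bp
  [26,35): 9 bp
  [35,45): 10 bp
  [45,56): 11 bp
  [56,65): 9 bp
  [65,68): 3 bp
  [68,78): 10 bp
  [78,79): 1 bp
  [79,89): 10 bp
  [89,103): 14 bp
  [103,113): 10 bp
  [113,125): 12 bp
  [125,131): 6 bp
  [131,144): 13 bp
  [144,162): 18 bp
  [162,165): 3 bp
  [165,169): 4 bp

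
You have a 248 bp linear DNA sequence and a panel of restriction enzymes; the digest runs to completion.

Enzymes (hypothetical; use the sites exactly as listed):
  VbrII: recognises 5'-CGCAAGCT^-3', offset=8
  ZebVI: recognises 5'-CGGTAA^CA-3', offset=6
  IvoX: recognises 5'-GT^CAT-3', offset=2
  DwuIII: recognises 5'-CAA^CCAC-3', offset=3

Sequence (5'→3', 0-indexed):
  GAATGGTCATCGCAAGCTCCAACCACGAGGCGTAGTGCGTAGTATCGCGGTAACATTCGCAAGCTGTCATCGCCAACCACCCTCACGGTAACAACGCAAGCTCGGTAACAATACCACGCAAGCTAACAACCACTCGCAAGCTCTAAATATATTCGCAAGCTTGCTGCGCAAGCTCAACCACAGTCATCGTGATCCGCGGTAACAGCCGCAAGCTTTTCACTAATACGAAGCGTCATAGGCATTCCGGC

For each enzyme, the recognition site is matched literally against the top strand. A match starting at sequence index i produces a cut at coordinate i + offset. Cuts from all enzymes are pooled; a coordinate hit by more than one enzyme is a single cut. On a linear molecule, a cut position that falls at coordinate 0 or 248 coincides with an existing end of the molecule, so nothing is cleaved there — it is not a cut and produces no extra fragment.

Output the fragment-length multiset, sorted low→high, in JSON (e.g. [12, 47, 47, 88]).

Scan for sites:
  VbrII CGCAAGCT/8: at [10, 57, 94, 116, 134, 153, 166, 206] ⇒ [18, 65, 102, 124, 142, 161, 174, 214]
  ZebVI CGGTAACA/6: at [47, 85, 102, 196] ⇒ [53, 91, 108, 202]
  IvoX GTCAT/2: at [5, 65, 182, 231] ⇒ [7, 67, 184, 233]
  DwuIII CAACCAC/3: at [19, 73, 126, 174] ⇒ [22, 76, 129, 177]

Pooled cuts: [7, 18, 22, 53, 65, 67, 76, 91, 102, 108, 124, 129, 142, 161, 174, 177, 184, 202, 214, 233]

Fragment lengths:
  [0,7): 7 bp
  [7,18): 11 bp
  [18,22): 4 bp
  [22,53): 31 bp
  [53,65): 12 bp
  [65,67): 2 bp
  [67,76): 9 bp
  [76,91): 15 bp
  [91,102): 11 bp
  [102,108): 6 bp
  [108,124): 16 bp
  [124,129): 5 bp
  [129,142): 13 bp
  [142,161): 19 bp
  [161,174): 13 bp
  [174,177): 3 bp
  [177,184): 7 bp
  [184,202): 18 bp
  [202,214): 12 bp
  [214,233): 19 bp
  [233,248): 15 bp

[2,3,4,5,6,7,7,9,11,11,12,12,13,13,15,15,16,18,19,19,31]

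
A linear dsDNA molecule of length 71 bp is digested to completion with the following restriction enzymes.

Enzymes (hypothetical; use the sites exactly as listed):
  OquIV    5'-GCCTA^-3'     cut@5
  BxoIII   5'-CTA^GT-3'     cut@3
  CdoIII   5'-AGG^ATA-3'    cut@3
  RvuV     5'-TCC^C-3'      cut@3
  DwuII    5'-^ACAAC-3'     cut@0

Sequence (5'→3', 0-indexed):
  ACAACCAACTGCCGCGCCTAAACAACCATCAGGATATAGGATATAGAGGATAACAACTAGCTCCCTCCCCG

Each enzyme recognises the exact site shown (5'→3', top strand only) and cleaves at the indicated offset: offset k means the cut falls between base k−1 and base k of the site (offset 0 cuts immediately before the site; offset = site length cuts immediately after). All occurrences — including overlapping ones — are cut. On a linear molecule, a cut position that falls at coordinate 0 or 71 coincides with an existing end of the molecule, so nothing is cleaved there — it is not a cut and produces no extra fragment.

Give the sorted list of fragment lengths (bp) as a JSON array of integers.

[1,3,3,4,7,9,12,12,20]

Per-enzyme occurrences:
  OquIV (GCCTA, off=5): starts [15] → cuts [20]
  BxoIII (CTAGT, off=3): no sites
  CdoIII (AGGATA, off=3): starts [30, 37, 46] → cuts [33, 40, 49]
  RvuV (TCCC, off=3): starts [61, 65] → cuts [64, 68]
  DwuII (ACAAC, off=0): starts [0, 21, 52] → cuts [21, 52] (position 0 is a terminus of the linear molecule — no cut)

All cut coordinates (distinct, sorted): [20, 21, 33, 40, 49, 52, 64, 68]

Fragment lengths:
  [0,20): 20 bp
  [20,21): 1 bp
  [21,33): 12 bp
  [33,40): 7 bp
  [40,49): 9 bp
  [49,52): 3 bp
  [52,64): 12 bp
  [64,68): 4 bp
  [68,71): 3 bp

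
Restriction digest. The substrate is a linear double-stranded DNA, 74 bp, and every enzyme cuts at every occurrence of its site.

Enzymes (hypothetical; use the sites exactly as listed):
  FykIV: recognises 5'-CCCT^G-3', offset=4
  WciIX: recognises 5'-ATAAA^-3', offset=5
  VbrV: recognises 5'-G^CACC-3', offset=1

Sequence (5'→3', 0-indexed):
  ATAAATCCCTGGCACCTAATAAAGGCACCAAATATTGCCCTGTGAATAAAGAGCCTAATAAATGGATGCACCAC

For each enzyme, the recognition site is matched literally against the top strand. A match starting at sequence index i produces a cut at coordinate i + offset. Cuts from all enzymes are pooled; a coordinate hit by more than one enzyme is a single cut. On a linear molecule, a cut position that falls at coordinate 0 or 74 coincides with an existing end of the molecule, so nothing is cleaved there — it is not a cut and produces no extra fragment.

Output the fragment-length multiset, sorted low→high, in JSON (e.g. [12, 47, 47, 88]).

[2,2,5,5,6,6,9,11,12,16]

Scan for sites:
  FykIV (CCCTG, off=4): starts [6, 37] → cuts [10, 41]
  WciIX (ATAAA, off=5): starts [0, 18, 45, 57] → cuts [5, 23, 50, 62]
  VbrV (GCACC, off=1): starts [11, 24, 67] → cuts [12, 25, 68]

All cut coordinates (distinct, sorted): [5, 10, 12, 23, 25, 41, 50, 62, 68]

Fragments:
  [0,5): 5 bp
  [5,10): 5 bp
  [10,12): 2 bp
  [12,23): 11 bp
  [23,25): 2 bp
  [25,41): 16 bp
  [41,50): 9 bp
  [50,62): 12 bp
  [62,68): 6 bp
  [68,74): 6 bp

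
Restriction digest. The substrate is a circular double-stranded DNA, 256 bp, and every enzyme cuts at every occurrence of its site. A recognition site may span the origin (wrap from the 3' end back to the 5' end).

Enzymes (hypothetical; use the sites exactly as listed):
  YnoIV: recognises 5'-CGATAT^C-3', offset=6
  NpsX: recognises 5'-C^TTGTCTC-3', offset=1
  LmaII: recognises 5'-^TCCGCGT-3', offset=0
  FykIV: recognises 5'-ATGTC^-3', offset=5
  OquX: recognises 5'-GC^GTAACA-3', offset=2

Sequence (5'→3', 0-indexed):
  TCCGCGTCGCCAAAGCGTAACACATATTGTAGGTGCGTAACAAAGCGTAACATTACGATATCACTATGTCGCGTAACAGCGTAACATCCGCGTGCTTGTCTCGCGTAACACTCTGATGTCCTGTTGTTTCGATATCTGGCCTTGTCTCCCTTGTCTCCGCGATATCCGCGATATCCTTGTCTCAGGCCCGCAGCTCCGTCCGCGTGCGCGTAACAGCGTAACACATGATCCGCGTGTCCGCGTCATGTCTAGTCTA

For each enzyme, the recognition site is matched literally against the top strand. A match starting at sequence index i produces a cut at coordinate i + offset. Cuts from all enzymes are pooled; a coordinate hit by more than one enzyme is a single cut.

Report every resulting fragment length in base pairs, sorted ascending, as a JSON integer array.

[2,2,6,6,7,8,8,8,9,9,9,9,9,10,11,11,13,15,15,15,16,16,20,22]

Site scan:
  YnoIV (CGATATC, off=6): starts [55, 129, 159, 168] → cuts [61, 135, 165, 174]
  NpsX (CTTGTCTC, off=1): starts [94, 140, 149, 175] → cuts [95, 141, 150, 176]
  LmaII (TCCGCGT, off=0): starts [0, 86, 198, 228, 236] → cuts [0, 86, 198, 228, 236]
  FykIV (ATGTC, off=5): starts [65, 115, 244] → cuts [70, 120, 249]
  OquX (GCGTAACA, off=2): starts [14, 34, 44, 70, 78, 102, 207, 215] → cuts [16, 36, 46, 72, 80, 104, 209, 217]

All cut coordinates (distinct, sorted): [0, 16, 36, 46, 61, 70, 72, 80, 86, 95, 104, 120, 135, 141, 150, 165, 174, 176, 198, 209, 217, 228, 236, 249]

Fragment lengths:
  0→16: 16 bp
  16→36: 20 bp
  36→46: 10 bp
  46→61: 15 bp
  61→70: 9 bp
  70→72: 2 bp
  72→80: 8 bp
  80→86: 6 bp
  86→95: 9 bp
  95→104: 9 bp
  104→120: 16 bp
  120→135: 15 bp
  135→141: 6 bp
  141→150: 9 bp
  150→165: 15 bp
  165→174: 9 bp
  174→176: 2 bp
  176→198: 22 bp
  198→209: 11 bp
  209→217: 8 bp
  217→228: 11 bp
  228→236: 8 bp
  236→249: 13 bp
  249→0 (wrap): 256-249+0 = 7 bp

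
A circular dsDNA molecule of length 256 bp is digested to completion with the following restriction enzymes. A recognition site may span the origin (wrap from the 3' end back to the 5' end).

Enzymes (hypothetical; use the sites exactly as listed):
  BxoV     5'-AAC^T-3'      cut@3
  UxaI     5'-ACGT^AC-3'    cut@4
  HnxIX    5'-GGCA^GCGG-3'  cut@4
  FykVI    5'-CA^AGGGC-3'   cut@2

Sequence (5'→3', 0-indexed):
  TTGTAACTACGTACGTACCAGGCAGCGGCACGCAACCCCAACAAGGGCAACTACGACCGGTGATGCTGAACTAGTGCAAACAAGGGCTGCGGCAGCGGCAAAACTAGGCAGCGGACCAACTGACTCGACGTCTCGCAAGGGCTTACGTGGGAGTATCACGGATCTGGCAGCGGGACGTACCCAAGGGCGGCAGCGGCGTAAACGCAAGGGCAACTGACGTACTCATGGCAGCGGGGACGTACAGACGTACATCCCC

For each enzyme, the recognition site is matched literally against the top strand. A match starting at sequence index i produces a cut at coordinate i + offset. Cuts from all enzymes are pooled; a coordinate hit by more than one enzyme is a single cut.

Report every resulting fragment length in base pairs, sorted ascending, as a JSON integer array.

Scan for sites:
  BxoV AACT/3: at [4, 48, 68, 101, 117, 211] ⇒ [7, 51, 71, 104, 120, 214]
  UxaI ACGTAC/4: at [8, 12, 174, 216, 236, 244] ⇒ [12, 16, 178, 220, 240, 248]
  HnxIX GGCAGCGG/4: at [20, 90, 106, 165, 188, 226] ⇒ [24, 94, 110, 169, 192, 230]
  FykVI CAAGGGC/2: at [41, 80, 135, 181, 204] ⇒ [43, 82, 137, 183, 206]

All cut coordinates (distinct, sorted): [7, 12, 16, 24, 43, 51, 71, 82, 94, 104, 110, 120, 137, 169, 178, 183, 192, 206, 214, 220, 230, 240, 248]

Fragment lengths:
  7→12: 5 bp
  12→16: 4 bp
  16→24: 8 bp
  24→43: 19 bp
  43→51: 8 bp
  51→71: 20 bp
  71→82: 11 bp
  82→94: 12 bp
  94→104: 10 bp
  104→110: 6 bp
  110→120: 10 bp
  120→137: 17 bp
  137→169: 32 bp
  169→178: 9 bp
  178→183: 5 bp
  183→192: 9 bp
  192→206: 14 bp
  206→214: 8 bp
  214→220: 6 bp
  220→230: 10 bp
  230→240: 10 bp
  240→248: 8 bp
  248→7 (wrap): 256-248+7 = 15 bp

[4,5,5,6,6,8,8,8,8,9,9,10,10,10,10,11,12,14,15,17,19,20,32]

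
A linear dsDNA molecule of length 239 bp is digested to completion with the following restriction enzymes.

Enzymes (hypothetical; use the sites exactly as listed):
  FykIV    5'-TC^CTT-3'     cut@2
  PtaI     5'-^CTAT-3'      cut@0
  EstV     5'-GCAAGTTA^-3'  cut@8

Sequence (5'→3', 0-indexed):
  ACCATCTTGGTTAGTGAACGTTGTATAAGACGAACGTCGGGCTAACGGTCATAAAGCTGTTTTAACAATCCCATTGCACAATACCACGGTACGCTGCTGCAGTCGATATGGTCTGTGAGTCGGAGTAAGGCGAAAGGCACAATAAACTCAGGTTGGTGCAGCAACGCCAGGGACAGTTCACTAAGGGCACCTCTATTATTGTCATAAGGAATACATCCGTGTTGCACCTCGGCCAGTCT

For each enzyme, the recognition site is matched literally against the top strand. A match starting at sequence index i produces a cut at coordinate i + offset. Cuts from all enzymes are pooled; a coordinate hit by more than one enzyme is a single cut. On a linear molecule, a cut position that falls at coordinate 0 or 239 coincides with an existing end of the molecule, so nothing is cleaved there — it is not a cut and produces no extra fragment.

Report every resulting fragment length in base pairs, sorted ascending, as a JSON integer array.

[47,192]

Per-enzyme occurrences:
  FykIV (TCCTT, off=2): no sites
  PtaI (CTAT, off=0): starts [192] → cuts [192]
  EstV (GCAAGTTA, off=8): no sites

All cut coordinates (distinct, sorted): [192]

Fragments:
  [0,192): 192 bp
  [192,239): 47 bp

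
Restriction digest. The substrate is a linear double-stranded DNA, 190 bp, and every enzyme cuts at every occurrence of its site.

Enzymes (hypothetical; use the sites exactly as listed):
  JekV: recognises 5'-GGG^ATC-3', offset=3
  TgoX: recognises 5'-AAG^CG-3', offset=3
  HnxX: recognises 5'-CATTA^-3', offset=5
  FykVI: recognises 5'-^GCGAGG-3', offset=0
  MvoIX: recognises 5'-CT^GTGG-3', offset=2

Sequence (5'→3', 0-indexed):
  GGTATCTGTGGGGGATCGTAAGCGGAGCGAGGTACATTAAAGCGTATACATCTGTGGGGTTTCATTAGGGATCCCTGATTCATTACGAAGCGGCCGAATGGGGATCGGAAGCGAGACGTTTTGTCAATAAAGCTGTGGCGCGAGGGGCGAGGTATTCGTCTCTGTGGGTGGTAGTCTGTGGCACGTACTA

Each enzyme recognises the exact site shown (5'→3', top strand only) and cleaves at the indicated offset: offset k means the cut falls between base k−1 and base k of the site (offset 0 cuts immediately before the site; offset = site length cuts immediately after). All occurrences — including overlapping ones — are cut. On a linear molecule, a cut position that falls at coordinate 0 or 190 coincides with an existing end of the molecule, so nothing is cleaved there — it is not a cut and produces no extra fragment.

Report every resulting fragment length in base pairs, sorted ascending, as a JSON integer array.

Scan for sites:
  JekV (GGGATC, off=3): starts [11, 67, 100] → cuts [14, 70, 103]
  TgoX (AAGCG, off=3): starts [19, 39, 87, 108] → cuts [22, 42, 90, 111]
  HnxX (CATTA, off=5): starts [34, 62, 80] → cuts [39, 67, 85]
  FykVI (GCGAGG, off=0): starts [26, 139, 146] → cuts [26, 139, 146]
  MvoIX (CTGTGG, off=2): starts [5, 51, 132, 161, 175] → cuts [7, 53, 134, 163, 177]

All cut coordinates (distinct, sorted): [7, 14, 22, 26, 39, 42, 53, 67, 70, 85, 90, 103, 111, 134, 139, 146, 163, 177]

Fragments:
  [0,7): 7 bp
  [7,14): 7 bp
  [14,22): 8 bp
  [22,26): 4 bp
  [26,39): 13 bp
  [39,42): 3 bp
  [42,53): 11 bp
  [53,67): 14 bp
  [67,70): 3 bp
  [70,85): 15 bp
  [85,90): 5 bp
  [90,103): 13 bp
  [103,111): 8 bp
  [111,134): 23 bp
  [134,139): 5 bp
  [139,146): 7 bp
  [146,163): 17 bp
  [163,177): 14 bp
  [177,190): 13 bp

[3,3,4,5,5,7,7,7,8,8,11,13,13,13,14,14,15,17,23]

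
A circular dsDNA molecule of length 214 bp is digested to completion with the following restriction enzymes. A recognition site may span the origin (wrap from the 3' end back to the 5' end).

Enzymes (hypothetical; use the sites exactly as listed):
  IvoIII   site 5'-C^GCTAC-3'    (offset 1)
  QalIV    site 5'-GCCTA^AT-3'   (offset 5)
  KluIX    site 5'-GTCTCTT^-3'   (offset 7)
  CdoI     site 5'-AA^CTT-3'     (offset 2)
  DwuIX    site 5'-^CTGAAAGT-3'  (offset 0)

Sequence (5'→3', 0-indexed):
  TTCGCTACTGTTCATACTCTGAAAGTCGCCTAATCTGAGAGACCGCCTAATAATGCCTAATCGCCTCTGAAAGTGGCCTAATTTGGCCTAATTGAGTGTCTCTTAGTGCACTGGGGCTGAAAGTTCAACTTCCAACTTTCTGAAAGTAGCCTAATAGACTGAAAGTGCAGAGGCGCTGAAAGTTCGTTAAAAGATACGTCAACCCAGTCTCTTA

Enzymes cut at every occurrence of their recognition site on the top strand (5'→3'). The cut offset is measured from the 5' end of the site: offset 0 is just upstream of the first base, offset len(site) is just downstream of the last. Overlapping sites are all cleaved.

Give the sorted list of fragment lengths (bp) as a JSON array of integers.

Per-enzyme occurrences:
  IvoIII (CGCTAC, off=1): starts [2] → cuts [3]
  QalIV (GCCTAAT, off=5): starts [27, 44, 54, 75, 85, 148] → cuts [32, 49, 59, 80, 90, 153]
  KluIX (GTCTCTT, off=7): starts [97, 206] → cuts [104, 213]
  CdoI (AACTT, off=2): starts [126, 133] → cuts [128, 135]
  DwuIX (CTGAAAGT, off=0): starts [18, 66, 116, 139, 158, 175] → cuts [18, 66, 116, 139, 158, 175]

Pooled cuts: [3, 18, 32, 49, 59, 66, 80, 90, 104, 116, 128, 135, 139, 153, 158, 175, 213]

Fragment lengths:
  3→18: 15 bp
  18→32: 14 bp
  32→49: 17 bp
  49→59: 10 bp
  59→66: 7 bp
  66→80: 14 bp
  80→90: 10 bp
  90→104: 14 bp
  104→116: 12 bp
  116→128: 12 bp
  128→135: 7 bp
  135→139: 4 bp
  139→153: 14 bp
  153→158: 5 bp
  158→175: 17 bp
  175→213: 38 bp
  213→3 (wrap): 214-213+3 = 4 bp

[4,4,5,7,7,10,10,12,12,14,14,14,14,15,17,17,38]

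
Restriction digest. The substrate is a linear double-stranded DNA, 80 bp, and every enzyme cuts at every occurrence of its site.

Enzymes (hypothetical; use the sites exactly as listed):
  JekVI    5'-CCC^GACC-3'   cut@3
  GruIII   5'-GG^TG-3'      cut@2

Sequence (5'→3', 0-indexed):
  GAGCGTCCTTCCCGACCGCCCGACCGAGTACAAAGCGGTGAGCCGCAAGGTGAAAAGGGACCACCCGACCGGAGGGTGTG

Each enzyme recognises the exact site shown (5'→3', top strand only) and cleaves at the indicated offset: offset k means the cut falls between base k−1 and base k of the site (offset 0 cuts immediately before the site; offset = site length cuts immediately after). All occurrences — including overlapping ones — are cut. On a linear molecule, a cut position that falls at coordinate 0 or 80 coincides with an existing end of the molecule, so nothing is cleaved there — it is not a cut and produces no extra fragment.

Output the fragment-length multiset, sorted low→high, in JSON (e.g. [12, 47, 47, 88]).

[4,8,10,12,13,16,17]

Scan for sites:
  JekVI (CCCGACC, off=3): starts [10, 18, 63] → cuts [13, 21, 66]
  GruIII (GGTG, off=2): starts [36, 48, 74] → cuts [38, 50, 76]

Pooled cuts: [13, 21, 38, 50, 66, 76]

Fragments:
  [0,13): 13 bp
  [13,21): 8 bp
  [21,38): 17 bp
  [38,50): 12 bp
  [50,66): 16 bp
  [66,76): 10 bp
  [76,80): 4 bp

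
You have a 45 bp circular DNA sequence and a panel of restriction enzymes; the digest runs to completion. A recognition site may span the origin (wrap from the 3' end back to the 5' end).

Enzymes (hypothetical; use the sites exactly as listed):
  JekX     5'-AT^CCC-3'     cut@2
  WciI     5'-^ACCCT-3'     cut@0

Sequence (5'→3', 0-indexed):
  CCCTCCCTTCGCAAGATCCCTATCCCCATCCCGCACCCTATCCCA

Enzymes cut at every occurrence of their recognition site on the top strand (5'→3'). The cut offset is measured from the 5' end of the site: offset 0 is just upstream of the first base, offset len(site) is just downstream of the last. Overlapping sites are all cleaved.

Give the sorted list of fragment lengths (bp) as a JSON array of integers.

Per-enzyme occurrences:
  JekX (ATCCC, off=2): starts [15, 21, 27, 39] → cuts [17, 23, 29, 41]
  WciI (ACCCT, off=0): starts [34, 44] → cuts [34, 44]

Pooled cuts: [17, 23, 29, 34, 41, 44]

Fragment lengths:
  17→23: 6 bp
  23→29: 6 bp
  29→34: 5 bp
  34→41: 7 bp
  41→44: 3 bp
  44→17 (wrap): 45-44+17 = 18 bp

[3,5,6,6,7,18]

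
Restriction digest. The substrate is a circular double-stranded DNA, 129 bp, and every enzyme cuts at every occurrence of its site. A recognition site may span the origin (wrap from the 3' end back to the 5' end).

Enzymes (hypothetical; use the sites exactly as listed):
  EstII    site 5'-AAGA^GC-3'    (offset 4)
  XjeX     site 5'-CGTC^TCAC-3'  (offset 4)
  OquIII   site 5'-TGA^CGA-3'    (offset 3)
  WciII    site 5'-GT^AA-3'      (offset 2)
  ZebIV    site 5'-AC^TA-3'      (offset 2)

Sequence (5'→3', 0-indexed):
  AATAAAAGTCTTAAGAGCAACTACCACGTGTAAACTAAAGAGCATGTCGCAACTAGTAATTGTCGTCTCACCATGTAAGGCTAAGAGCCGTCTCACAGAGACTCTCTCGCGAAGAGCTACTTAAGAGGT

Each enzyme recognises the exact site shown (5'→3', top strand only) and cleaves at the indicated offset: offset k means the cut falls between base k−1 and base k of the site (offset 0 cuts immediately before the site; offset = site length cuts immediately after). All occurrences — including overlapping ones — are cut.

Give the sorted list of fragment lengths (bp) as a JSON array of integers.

[4,4,5,6,6,9,10,10,10,12,14,16,23]

Per-enzyme occurrences:
  EstII (AAGAGC, off=4): starts [12, 37, 82, 111] → cuts [16, 41, 86, 115]
  XjeX (CGTCTCAC, off=4): starts [63, 88] → cuts [67, 92]
  OquIII (TGACGA, off=3): no sites
  WciII (GTAA, off=2): starts [29, 55, 74, 127] → cuts [0, 31, 57, 76]
  ZebIV (ACTA, off=2): starts [19, 33, 51] → cuts [21, 35, 53]

Pooled cuts: [0, 16, 21, 31, 35, 41, 53, 57, 67, 76, 86, 92, 115]

Fragments:
  0→16: 16 bp
  16→21: 5 bp
  21→31: 10 bp
  31→35: 4 bp
  35→41: 6 bp
  41→53: 12 bp
  53→57: 4 bp
  57→67: 10 bp
  67→76: 9 bp
  76→86: 10 bp
  86→92: 6 bp
  92→115: 23 bp
  115→0 (wrap): 129-115+0 = 14 bp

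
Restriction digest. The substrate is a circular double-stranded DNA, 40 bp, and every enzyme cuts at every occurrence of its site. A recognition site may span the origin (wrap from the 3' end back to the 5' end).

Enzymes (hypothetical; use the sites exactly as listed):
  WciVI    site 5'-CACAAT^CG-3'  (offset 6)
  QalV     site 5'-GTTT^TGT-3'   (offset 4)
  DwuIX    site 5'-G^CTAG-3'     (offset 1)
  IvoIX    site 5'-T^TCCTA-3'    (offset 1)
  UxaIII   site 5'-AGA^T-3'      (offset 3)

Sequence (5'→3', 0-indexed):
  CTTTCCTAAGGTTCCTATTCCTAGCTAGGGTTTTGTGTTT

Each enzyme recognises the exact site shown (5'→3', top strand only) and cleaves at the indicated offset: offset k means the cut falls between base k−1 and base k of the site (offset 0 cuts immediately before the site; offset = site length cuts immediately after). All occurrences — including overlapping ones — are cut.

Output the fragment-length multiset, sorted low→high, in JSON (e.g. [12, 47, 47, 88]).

Per-enzyme occurrences:
  WciVI (CACAATCG, off=6): no sites
  QalV (GTTTTGT, off=4): starts [29] → cuts [33]
  DwuIX (GCTAG, off=1): starts [23] → cuts [24]
  IvoIX (TTCCTA, off=1): starts [2, 11, 17] → cuts [3, 12, 18]
  UxaIII (AGAT, off=3): no sites

Pooled cuts: [3, 12, 18, 24, 33]

Fragment lengths:
  3→12: 9 bp
  12→18: 6 bp
  18→24: 6 bp
  24→33: 9 bp
  33→3 (wrap): 40-33+3 = 10 bp

[6,6,9,9,10]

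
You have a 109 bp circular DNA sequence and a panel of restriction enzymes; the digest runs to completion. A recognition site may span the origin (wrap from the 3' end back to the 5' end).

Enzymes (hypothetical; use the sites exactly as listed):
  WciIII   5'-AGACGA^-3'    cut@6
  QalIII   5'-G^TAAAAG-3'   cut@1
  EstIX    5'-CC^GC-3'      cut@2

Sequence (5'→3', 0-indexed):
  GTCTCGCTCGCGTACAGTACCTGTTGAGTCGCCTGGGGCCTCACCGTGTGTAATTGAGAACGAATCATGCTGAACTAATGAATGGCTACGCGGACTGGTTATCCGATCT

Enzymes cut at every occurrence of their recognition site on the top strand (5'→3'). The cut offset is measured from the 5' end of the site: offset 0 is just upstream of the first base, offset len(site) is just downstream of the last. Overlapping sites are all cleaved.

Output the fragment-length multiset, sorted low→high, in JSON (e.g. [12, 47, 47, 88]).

Scan for sites:
  WciIII (AGACGA, off=6): no sites
  QalIII (GTAAAAG, off=1): no sites
  EstIX (CCGC, off=2): no sites

Pooled cuts: ∅

Fragments:
  no cuts → one circular fragment of 109 bp

[109]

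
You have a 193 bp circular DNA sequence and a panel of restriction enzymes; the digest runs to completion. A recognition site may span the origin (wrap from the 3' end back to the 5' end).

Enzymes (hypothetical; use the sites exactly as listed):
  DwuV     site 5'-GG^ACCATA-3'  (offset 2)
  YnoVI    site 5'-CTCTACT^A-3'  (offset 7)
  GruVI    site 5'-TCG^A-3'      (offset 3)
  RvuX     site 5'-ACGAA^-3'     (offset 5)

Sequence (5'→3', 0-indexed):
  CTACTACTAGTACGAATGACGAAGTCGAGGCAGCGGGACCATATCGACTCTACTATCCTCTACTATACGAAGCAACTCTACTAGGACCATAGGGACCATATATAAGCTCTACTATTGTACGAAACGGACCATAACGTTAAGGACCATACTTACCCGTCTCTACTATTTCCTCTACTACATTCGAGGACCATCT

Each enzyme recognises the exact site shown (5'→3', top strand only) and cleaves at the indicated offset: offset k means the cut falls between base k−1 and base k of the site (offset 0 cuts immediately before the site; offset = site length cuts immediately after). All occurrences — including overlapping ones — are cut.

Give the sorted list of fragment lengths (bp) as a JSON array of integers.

[3,4,4,7,7,7,8,9,9,10,10,10,11,11,12,15,15,19,22]

Per-enzyme occurrences:
  DwuV (GGACCATA, off=2): starts [35, 83, 92, 125, 140] → cuts [37, 85, 94, 127, 142]
  YnoVI (CTCTACTA, off=7): starts [47, 57, 75, 106, 157, 169, 191] → cuts [5, 54, 64, 82, 113, 164, 176]
  GruVI (TCGA, off=3): starts [24, 43, 180] → cuts [27, 46, 183]
  RvuX (ACGAA, off=5): starts [11, 18, 66, 118] → cuts [16, 23, 71, 123]

Pooled cuts: [5, 16, 23, 27, 37, 46, 54, 64, 71, 82, 85, 94, 113, 123, 127, 142, 164, 176, 183]

Fragment lengths:
  5→16: 11 bp
  16→23: 7 bp
  23→27: 4 bp
  27→37: 10 bp
  37→46: 9 bp
  46→54: 8 bp
  54→64: 10 bp
  64→71: 7 bp
  71→82: 11 bp
  82→85: 3 bp
  85→94: 9 bp
  94→113: 19 bp
  113→123: 10 bp
  123→127: 4 bp
  127→142: 15 bp
  142→164: 22 bp
  164→176: 12 bp
  176→183: 7 bp
  183→5 (wrap): 193-183+5 = 15 bp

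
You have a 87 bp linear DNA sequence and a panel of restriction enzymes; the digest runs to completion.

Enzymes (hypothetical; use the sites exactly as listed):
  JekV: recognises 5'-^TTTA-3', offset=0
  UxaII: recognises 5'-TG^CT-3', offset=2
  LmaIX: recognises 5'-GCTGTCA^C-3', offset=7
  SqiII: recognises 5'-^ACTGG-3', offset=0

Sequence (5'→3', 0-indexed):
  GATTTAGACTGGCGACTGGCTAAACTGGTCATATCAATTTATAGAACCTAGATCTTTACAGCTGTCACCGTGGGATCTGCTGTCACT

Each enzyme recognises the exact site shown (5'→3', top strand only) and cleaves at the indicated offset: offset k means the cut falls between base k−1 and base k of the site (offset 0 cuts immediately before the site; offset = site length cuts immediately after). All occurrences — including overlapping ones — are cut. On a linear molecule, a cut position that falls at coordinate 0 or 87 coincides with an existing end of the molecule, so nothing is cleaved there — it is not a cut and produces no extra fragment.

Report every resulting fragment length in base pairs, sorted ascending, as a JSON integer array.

Per-enzyme occurrences:
  JekV (TTTA, off=0): starts [2, 37, 54] → cuts [2, 37, 54]
  UxaII (TGCT, off=2): starts [77] → cuts [79]
  LmaIX (GCTGTCAC, off=7): starts [60, 78] → cuts [67, 85]
  SqiII (ACTGG, off=0): starts [7, 14, 23] → cuts [7, 14, 23]

Pooled cuts: [2, 7, 14, 23, 37, 54, 67, 79, 85]

Fragments:
  [0,2): 2 bp
  [2,7): 5 bp
  [7,14): 7 bp
  [14,23): 9 bp
  [23,37): 14 bp
  [37,54): 17 bp
  [54,67): 13 bp
  [67,79): 12 bp
  [79,85): 6 bp
  [85,87): 2 bp

[2,2,5,6,7,9,12,13,14,17]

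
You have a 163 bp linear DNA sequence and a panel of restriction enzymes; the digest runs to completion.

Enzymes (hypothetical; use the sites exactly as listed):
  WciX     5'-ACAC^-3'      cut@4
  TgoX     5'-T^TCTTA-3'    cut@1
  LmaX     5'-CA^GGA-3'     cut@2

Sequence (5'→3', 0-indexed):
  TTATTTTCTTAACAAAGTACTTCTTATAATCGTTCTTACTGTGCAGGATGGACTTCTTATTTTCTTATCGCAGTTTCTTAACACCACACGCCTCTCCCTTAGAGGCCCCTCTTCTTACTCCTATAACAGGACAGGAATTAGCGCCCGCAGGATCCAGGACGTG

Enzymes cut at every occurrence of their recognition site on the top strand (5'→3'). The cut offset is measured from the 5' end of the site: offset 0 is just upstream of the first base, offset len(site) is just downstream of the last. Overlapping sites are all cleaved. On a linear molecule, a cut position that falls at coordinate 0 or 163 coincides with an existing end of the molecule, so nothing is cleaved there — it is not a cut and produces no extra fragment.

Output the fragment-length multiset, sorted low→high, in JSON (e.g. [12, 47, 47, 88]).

[5,5,6,7,7,8,9,9,12,12,13,15,16,16,23]

Site scan:
  WciX ACAC/4: at [80, 85] ⇒ [84, 89]
  TgoX TTCTTA/1: at [5, 20, 32, 53, 61, 74, 111] ⇒ [6, 21, 33, 54, 62, 75, 112]
  LmaX CAGGA/2: at [43, 126, 131, 147, 154] ⇒ [45, 128, 133, 149, 156]

Pooled cuts: [6, 21, 33, 45, 54, 62, 75, 84, 89, 112, 128, 133, 149, 156]

Fragments:
  [0,6): 6 bp
  [6,21): 15 bp
  [21,33): 12 bp
  [33,45): 12 bp
  [45,54): 9 bp
  [54,62): 8 bp
  [62,75): 13 bp
  [75,84): 9 bp
  [84,89): 5 bp
  [89,112): 23 bp
  [112,128): 16 bp
  [128,133): 5 bp
  [133,149): 16 bp
  [149,156): 7 bp
  [156,163): 7 bp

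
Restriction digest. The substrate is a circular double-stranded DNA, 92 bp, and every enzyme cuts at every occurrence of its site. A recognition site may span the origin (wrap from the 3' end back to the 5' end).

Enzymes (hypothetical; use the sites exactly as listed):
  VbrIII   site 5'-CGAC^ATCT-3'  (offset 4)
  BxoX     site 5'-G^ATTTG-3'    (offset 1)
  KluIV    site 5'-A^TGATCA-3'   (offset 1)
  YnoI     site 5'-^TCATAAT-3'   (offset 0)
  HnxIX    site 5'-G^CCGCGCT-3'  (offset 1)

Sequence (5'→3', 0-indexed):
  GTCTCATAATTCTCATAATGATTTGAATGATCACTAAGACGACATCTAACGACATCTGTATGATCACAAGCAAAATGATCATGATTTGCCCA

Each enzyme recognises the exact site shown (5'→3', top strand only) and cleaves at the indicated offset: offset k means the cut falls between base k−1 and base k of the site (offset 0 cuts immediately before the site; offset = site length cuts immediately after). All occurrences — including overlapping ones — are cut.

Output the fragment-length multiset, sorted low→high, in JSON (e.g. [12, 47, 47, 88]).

[7,7,8,8,9,10,12,15,16]

Per-enzyme occurrences:
  VbrIII (CGACATCT, off=4): starts [39, 49] → cuts [43, 53]
  BxoX (GATTTG, off=1): starts [19, 82] → cuts [20, 83]
  KluIV (ATGATCA, off=1): starts [26, 59, 74] → cuts [27, 60, 75]
  YnoI (TCATAAT, off=0): starts [3, 12] → cuts [3, 12]
  HnxIX (GCCGCGCT, off=1): no sites

All cut coordinates (distinct, sorted): [3, 12, 20, 27, 43, 53, 60, 75, 83]

Fragment lengths:
  3→12: 9 bp
  12→20: 8 bp
  20→27: 7 bp
  27→43: 16 bp
  43→53: 10 bp
  53→60: 7 bp
  60→75: 15 bp
  75→83: 8 bp
  83→3 (wrap): 92-83+3 = 12 bp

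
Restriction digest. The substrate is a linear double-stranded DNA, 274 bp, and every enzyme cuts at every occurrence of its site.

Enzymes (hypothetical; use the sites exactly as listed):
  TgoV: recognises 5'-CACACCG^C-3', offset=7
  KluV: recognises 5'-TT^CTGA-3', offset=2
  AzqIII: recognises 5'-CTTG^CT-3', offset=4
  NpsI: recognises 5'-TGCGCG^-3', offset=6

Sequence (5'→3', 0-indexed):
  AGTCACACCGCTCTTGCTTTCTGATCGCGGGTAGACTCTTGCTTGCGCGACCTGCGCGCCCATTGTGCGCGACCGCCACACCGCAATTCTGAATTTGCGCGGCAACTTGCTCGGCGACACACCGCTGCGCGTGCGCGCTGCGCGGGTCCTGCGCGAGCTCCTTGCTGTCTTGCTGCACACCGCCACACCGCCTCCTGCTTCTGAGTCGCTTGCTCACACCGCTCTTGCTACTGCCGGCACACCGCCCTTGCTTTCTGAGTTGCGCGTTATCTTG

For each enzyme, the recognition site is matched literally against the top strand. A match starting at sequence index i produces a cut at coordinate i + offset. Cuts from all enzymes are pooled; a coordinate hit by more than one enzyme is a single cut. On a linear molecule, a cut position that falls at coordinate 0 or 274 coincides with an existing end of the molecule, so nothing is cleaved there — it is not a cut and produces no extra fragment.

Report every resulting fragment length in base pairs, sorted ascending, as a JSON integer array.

[4,4,5,6,6,6,6,7,7,8,8,8,8,8,9,9,9,10,10,10,11,12,12,12,13,13,15,17,21]

Site scan:
  TgoV (CACACCGC, off=7): starts [3, 76, 117, 175, 183, 214, 237] → cuts [10, 83, 124, 182, 190, 221, 244]
  KluV (TTCTGA, off=2): starts [18, 86, 198, 252] → cuts [20, 88, 200, 254]
  AzqIII (CTTGCT, off=4): starts [12, 37, 105, 160, 168, 208, 223, 246] → cuts [16, 41, 109, 164, 172, 212, 227, 250]
  NpsI (TGCGCG, off=6): starts [43, 52, 65, 95, 125, 131, 138, 149, 260] → cuts [49, 58, 71, 101, 131, 137, 144, 155, 266]

All cut coordinates (distinct, sorted): [10, 16, 20, 41, 49, 58, 71, 83, 88, 101, 109, 124, 131, 137, 144, 155, 164, 172, 182, 190, 200, 212, 221, 227, 244, 250, 254, 266]

Fragment lengths:
  [0,10): 10 bp
  [10,16): 6 bp
  [16,20): 4 bp
  [20,41): 21 bp
  [41,49): 8 bp
  [49,58): 9 bp
  [58,71): 13 bp
  [71,83): 12 bp
  [83,88): 5 bp
  [88,101): 13 bp
  [101,109): 8 bp
  [109,124): 15 bp
  [124,131): 7 bp
  [131,137): 6 bp
  [137,144): 7 bp
  [144,155): 11 bp
  [155,164): 9 bp
  [164,172): 8 bp
  [172,182): 10 bp
  [182,190): 8 bp
  [190,200): 10 bp
  [200,212): 12 bp
  [212,221): 9 bp
  [221,227): 6 bp
  [227,244): 17 bp
  [244,250): 6 bp
  [250,254): 4 bp
  [254,266): 12 bp
  [266,274): 8 bp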